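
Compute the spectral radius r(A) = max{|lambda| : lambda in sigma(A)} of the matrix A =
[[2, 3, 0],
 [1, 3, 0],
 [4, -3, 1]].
r(A) = (5 + sqrt(13))/2 ≈ 4.3028

The eigenvalues of A are the roots of its characteristic polynomial. With M = A (coefficients from the trace, the sum of principal 2x2 minors, and det A):
  p(λ) = det(λ I - M) = λ^3 - 6λ^2 + 8λ - 3.
By the rational root theorem any rational root is an integer divisor of 3. Testing λ = 1: p(1) = 1 - 6 + 8 - 3 = 0, so λ = 1 is a root. Dividing out (λ - 1) leaves p(λ) = (λ - 1)(λ^2 - 5λ + 3). For λ^2 - 5λ + 3 the discriminant is 13. It is nonnegative but not a perfect square, so the roots are real and irrational: λ = (5 ± sqrt(13))/2 ≈ 4.3028, 0.6972.
Thus the eigenvalues (to 4 decimals) are 4.3028 (modulus 4.3028); 0.6972 (modulus 0.6972); 1 (modulus 1). The spectral radius is the largest modulus: r(A) = (5 + sqrt(13))/2 ≈ 4.3028. (Cross-check: r(A) ≤ ||A||_2 ≈ 5.378; equality holds whenever A is normal, though it can also hold for some non-normal A.)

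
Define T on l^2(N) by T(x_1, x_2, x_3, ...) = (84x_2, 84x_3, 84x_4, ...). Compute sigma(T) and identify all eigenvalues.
sigma(T) = closed disk {z in C : |z| ≤ 84}; sigma_p(T) = open disk {z in C : |z| < 84}

Note T = 84·V where V is the unit left shift (V x)_k = x_{k+1}; so sigma(T) = 84·sigma(V) and ||T|| = 84||V||. ||T x||^2 = 7056sum_{k≥2} |x_k|^2 ≤ 7056||x||^2, with equality on {x : x_1 = 0}, so ||T|| = 84. For any lambda with |lambda| < 84, set r = lambda/84 (|r| < 1); the vector x = (1, r, r^2, ...) is in l^2 and satisfies T x = 84(r, r^2, ...) = lambda x, so lambda is an eigenvalue. On the boundary |lambda| = 84 the geometric series diverges, so no l^2 eigenvector exists, but these lambda lie in the approximate point spectrum. Hence sigma(T) is the closed disk of radius 84 and sigma_p(T) is the open disk.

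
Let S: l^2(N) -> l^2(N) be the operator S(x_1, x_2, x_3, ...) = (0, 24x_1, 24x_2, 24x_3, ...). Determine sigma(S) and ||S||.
sigma(S) = closed disk {z in C : |z| ≤ 24}; ||S|| = 24

Note S = 24·U where U is the unit right shift (U x)_k = x_{k-1} (with x_0 := 0); so ||S|| = 24||U|| and sigma(S) = 24·sigma(U). ||S x||^2 = sum_{k≥1} |24x_k|^2 = 576||x||^2, so ||S|| = 24 and sigma(S) ⊂ {|z| ≤ 24}. For any |lambda| < 24, the equation (S - lambda I) x = 0 forces x_1 = 0, then 24x_k = lambda x_{k+1} ⇒ x = 0, so S has no eigenvalues. But (S - lambda I) is not surjective for |lambda| < 24: solving (S - lambda I) x = e_1 would require x_n proportional to (lambda/24)^(-n), which is not in l^2. So every |lambda| < 24 lies in the residual spectrum. The boundary |lambda| = 24 is in the approximate point spectrum (the spectrum is closed). Hence sigma(S) is the closed disk of radius 24.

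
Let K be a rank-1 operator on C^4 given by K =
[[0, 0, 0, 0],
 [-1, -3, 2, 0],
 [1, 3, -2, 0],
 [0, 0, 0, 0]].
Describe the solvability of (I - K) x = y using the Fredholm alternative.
(I - K) is invertible (det(I - K) = 6 ≠ 0), so for every y in C^4 the equation (I - K) x = y has a unique solution.

K has rank 1, so it is an outer product K = u v^T: every row of K is a multiple of one row vector. Reading off the entries, u = (0, 1, -1, 0) and v = (-1, -3, 2, 0) (row i of K equals u_i·v^T). A rank-one matrix u v^T satisfies K u = u (v·u) and kills the (3)-dimensional subspace v^⊥, so its characteristic polynomial is lambda^3 (lambda - v·u) with v·u = tr K = -5. Hence the eigenvalues of I - K are 1 (multiplicity 3) and 1 - (-5) = 6, so det(I - K) = 6. (Direct check: I - K =
[[1, 0, 0, 0],
 [1, 4, -2, 0],
 [-1, -3, 3, 0],
 [0, 0, 0, 1]]
has determinant 6.) The finite-dimensional Fredholm alternative says: either (I - K) is invertible, or ker(I - K) ≠ {0} and then range(I - K) = ker((I - K)^*)^⊥, with dim ker(I - K) = dim ker((I - K)^*). Since det(I - K) ≠ 0, 1 is not an eigenvalue of K and ker(I - K) = {0}, so we are in the first case: for every y there is a unique x = (I - K)^(-1) y. Explicitly, by the Sherman–Morrison formula, (I - u v^T)^(-1) = I + u v^T/(1 - v·u), i.e. (I - K)^(-1) = I + K/(6).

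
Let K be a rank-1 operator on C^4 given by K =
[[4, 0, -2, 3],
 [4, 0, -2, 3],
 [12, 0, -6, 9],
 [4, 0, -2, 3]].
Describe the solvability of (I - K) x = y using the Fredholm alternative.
(I - K) is singular (det(I - K) = 0, i.e. 1 ∈ sigma(K)). (I - K) x = y is solvable iff y ⊥ ker((I - K)^*) = span{(4, 0, -2, 3)}, i.e. iff 4y_1 - 2y_3 + 3y_4 = 0. When solvable, the solutions are x = y + c·(1, 1, 3, 1), c arbitrary (ker(I - K) = span{(1, 1, 3, 1)}, dimension 1).

K has rank 1, so it is an outer product K = u v^T: every row of K is a multiple of one row vector. Reading off the entries, u = (1, 1, 3, 1) and v = (4, 0, -2, 3) (row i of K equals u_i·v^T). A rank-one matrix u v^T satisfies K u = u (v·u) and kills the (3)-dimensional subspace v^⊥, so its characteristic polynomial is lambda^3 (lambda - v·u) with v·u = tr K = 1. Hence the eigenvalues of I - K are 1 (multiplicity 3) and 1 - (1) = 0, so det(I - K) = 0. (Direct check: I - K =
[[-3, 0, 2, -3],
 [-4, 1, 2, -3],
 [-12, 0, 7, -9],
 [-4, 0, 2, -2]]
has determinant 0.) So 1 is an eigenvalue of K and (I - K) is not invertible. The finite-dimensional Fredholm alternative says: either (I - K) is invertible, or ker(I - K) ≠ {0} and then range(I - K) = ker((I - K)^*)^⊥, with dim ker(I - K) = dim ker((I - K)^*). We are in the second case, so we need both kernels. Kernel of I - K: (I - K) u = u - u (v·u) = u - u = 0, so ker(I - K) = span{u} = span{(1, 1, 3, 1)} (it is exactly 1-dimensional because rank(I - K) = 3). Kernel of the adjoint: K is real, so (I - K)^* = I - K^T = I - v u^T, and (I - v u^T) v = v - v (u·v) = 0; hence ker((I - K)^*) = span{v} = span{(4, 0, -2, 3)}. Therefore (I - K) x = y is solvable iff <y, v> = 0, i.e. iff 4y_1 - 2y_3 + 3y_4 = 0. When this holds, K y = u (v·y) = 0, so (I - K) y = y and x = y is a particular solution; the full solution set is the line x = y + c·u = y + c·(1, 1, 3, 1), c ∈ C.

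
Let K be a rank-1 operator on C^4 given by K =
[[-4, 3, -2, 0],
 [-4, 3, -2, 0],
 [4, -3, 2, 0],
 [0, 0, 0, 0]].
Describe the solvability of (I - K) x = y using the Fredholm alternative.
(I - K) is singular (det(I - K) = 0, i.e. 1 ∈ sigma(K)). (I - K) x = y is solvable iff y ⊥ ker((I - K)^*) = span{(-4, 3, -2, 0)}, i.e. iff -4y_1 + 3y_2 - 2y_3 = 0. When solvable, the solutions are x = y + c·(1, 1, -1, 0), c arbitrary (ker(I - K) = span{(1, 1, -1, 0)}, dimension 1).

K has rank 1, so it is an outer product K = u v^T: every row of K is a multiple of one row vector. Reading off the entries, u = (1, 1, -1, 0) and v = (-4, 3, -2, 0) (row i of K equals u_i·v^T). A rank-one matrix u v^T satisfies K u = u (v·u) and kills the (3)-dimensional subspace v^⊥, so its characteristic polynomial is lambda^3 (lambda - v·u) with v·u = tr K = 1. Hence the eigenvalues of I - K are 1 (multiplicity 3) and 1 - (1) = 0, so det(I - K) = 0. (Direct check: I - K =
[[5, -3, 2, 0],
 [4, -2, 2, 0],
 [-4, 3, -1, 0],
 [0, 0, 0, 1]]
has determinant 0.) So 1 is an eigenvalue of K and (I - K) is not invertible. The finite-dimensional Fredholm alternative says: either (I - K) is invertible, or ker(I - K) ≠ {0} and then range(I - K) = ker((I - K)^*)^⊥, with dim ker(I - K) = dim ker((I - K)^*). We are in the second case, so we need both kernels. Kernel of I - K: (I - K) u = u - u (v·u) = u - u = 0, so ker(I - K) = span{u} = span{(1, 1, -1, 0)} (it is exactly 1-dimensional because rank(I - K) = 3). Kernel of the adjoint: K is real, so (I - K)^* = I - K^T = I - v u^T, and (I - v u^T) v = v - v (u·v) = 0; hence ker((I - K)^*) = span{v} = span{(-4, 3, -2, 0)}. Therefore (I - K) x = y is solvable iff <y, v> = 0, i.e. iff -4y_1 + 3y_2 - 2y_3 = 0. When this holds, K y = u (v·y) = 0, so (I - K) y = y and x = y is a particular solution; the full solution set is the line x = y + c·u = y + c·(1, 1, -1, 0), c ∈ C.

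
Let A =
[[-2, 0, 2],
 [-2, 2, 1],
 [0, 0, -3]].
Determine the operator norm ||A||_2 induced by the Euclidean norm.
||A||_2 = sqrt((20 + sqrt(304))/2) ≈ 4.3264 (= sqrt(largest eigenvalue of A^T A))

||A||_2 = sigma_max(A) = sqrt(lambda_max(A^T A)). Form the symmetric matrix M = A^T A =
[[8, -4, -6],
 [-4, 4, 2],
 [-6, 2, 14]].
Its characteristic polynomial (trace, sum of principal 2x2 minors, determinant of M give the coefficients) is
  p(λ) = det(λ I - M) = λ^3 - 26λ^2 + 144λ - 144.
By the rational root theorem any rational root is an integer divisor of 144. Testing λ = 6: p(6) = 216 - 936 + 864 - 144 = 0, so λ = 6 is a root. Dividing out (λ - 6) leaves p(λ) = (λ - 6)(λ^2 - 20λ + 24). For λ^2 - 20λ + 24 the discriminant is 304. It is nonnegative but not a perfect square, so the roots are real and irrational: λ = (20 ± sqrt(304))/2 ≈ 18.7178, 1.2822.
So the eigenvalues of A^T A are ≈ 1.2822, 6, 18.7178 (all ≥ 0, as they must be for A^T A). The largest is λ_max = (20 + sqrt(304))/2 ≈ 18.7178, hence ||A||_2 = sqrt(λ_max) = sqrt((20 + sqrt(304))/2) ≈ 4.3264.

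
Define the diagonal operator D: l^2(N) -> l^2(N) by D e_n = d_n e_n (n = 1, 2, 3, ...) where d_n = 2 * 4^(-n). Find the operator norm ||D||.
||D|| = 1/2 (attained at n = 1)

For D diagonal, ||D|| = sup_n |d_n|. The sequence d_n = 2 * 4^(-n) is positive and strictly decreasing (ratio 4^(-1) < 1), so the supremum is d_1 = 2/4 = 1/2. Hence ||D|| = 1/2.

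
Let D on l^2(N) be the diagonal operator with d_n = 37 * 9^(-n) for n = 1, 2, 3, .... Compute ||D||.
||D|| = 37/9 (attained at n = 1)

For D diagonal, ||D|| = sup_n |d_n|. The sequence d_n = 37 * 9^(-n) is positive and strictly decreasing (ratio 9^(-1) < 1), so the supremum is d_1 = 37/9. Hence ||D|| = 37/9.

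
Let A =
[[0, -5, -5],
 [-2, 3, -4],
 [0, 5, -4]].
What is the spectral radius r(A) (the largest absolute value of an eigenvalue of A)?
r(A) ≈ 4.5698

The eigenvalues of A are the roots of its characteristic polynomial. With M = A (coefficients from the trace, the sum of principal 2x2 minors, and det A):
  p(λ) = det(λ I - M) = λ^3 + λ^2 - 2λ - 90.
No integer candidate from the rational root theorem (±divisors of 90) is a root, so the roots are irrational. The cubic discriminant is Δ = -215064 < 0, so there is one real root and a complex-conjugate pair. p(4) = -18 and p(5) = 50 have opposite signs, so a root lies in (4, 5); Newton's method refines it to λ ≈ 4.3097. Dividing out (λ - (4.3097)) leaves approximately λ^2 + 5.3097λ + 20.8832. For λ^2 + 5.3097λ + 20.8832 the discriminant is -55.3398. It is negative, so the remaining roots are the complex-conjugate pair λ ≈ -2.6548 ± 3.7195i. Their product equals the constant term, so |λ|^2 ≈ 20.8832 and |λ| ≈ 4.5698.
Thus the eigenvalues (to 4 decimals) are 4.3097 (modulus 4.3097); -2.6548 ± 3.7195i (modulus 4.5698). The spectral radius is the largest modulus: r(A) ≈ 4.5698. (Cross-check: r(A) ≤ ||A||_2 ≈ 8.1611; equality holds whenever A is normal, though it can also hold for some non-normal A.)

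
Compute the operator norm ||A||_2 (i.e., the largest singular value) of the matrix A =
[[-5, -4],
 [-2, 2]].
||A||_2 = sqrt((49 + sqrt(1105))/2) ≈ 6.4125 (= sqrt(largest eigenvalue of A^T A))

||A||_2 = sigma_max(A) = sqrt(lambda_max(A^T A)). Form the symmetric matrix M = A^T A =
[[29, 16],
 [16, 20]].
Its characteristic polynomial (trace, determinant of M give the coefficients) is
  p(λ) = det(λ I - M) = λ^2 - 49λ + 324.
For λ^2 - 49λ + 324 the discriminant is 1105. It is nonnegative but not a perfect square, so the roots are real and irrational: λ = (49 ± sqrt(1105))/2 ≈ 41.1208, 7.8792.
So the eigenvalues of A^T A are ≈ 7.8792, 41.1208 (all ≥ 0, as they must be for A^T A). The largest is λ_max = (49 + sqrt(1105))/2 ≈ 41.1208, hence ||A||_2 = sqrt(λ_max) = sqrt((49 + sqrt(1105))/2) ≈ 6.4125.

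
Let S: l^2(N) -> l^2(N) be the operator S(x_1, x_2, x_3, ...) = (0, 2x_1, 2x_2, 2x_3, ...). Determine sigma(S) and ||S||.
sigma(S) = closed disk {z in C : |z| ≤ 2}; ||S|| = 2

Note S = 2·U where U is the unit right shift (U x)_k = x_{k-1} (with x_0 := 0); so ||S|| = 2||U|| and sigma(S) = 2·sigma(U). ||S x||^2 = sum_{k≥1} |2x_k|^2 = 4||x||^2, so ||S|| = 2 and sigma(S) ⊂ {|z| ≤ 2}. For any |lambda| < 2, the equation (S - lambda I) x = 0 forces x_1 = 0, then 2x_k = lambda x_{k+1} ⇒ x = 0, so S has no eigenvalues. But (S - lambda I) is not surjective for |lambda| < 2: solving (S - lambda I) x = e_1 would require x_n proportional to (lambda/2)^(-n), which is not in l^2. So every |lambda| < 2 lies in the residual spectrum. The boundary |lambda| = 2 is in the approximate point spectrum (the spectrum is closed). Hence sigma(S) is the closed disk of radius 2.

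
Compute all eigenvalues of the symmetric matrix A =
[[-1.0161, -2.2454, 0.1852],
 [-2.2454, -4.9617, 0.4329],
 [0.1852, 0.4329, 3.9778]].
sigma(A) ≈ {-6, 0, 4}

A is real symmetric, so its spectrum consists of real eigenvalues. Expanding the characteristic polynomial of the displayed matrix gives
  det(λ I - A) = p(λ) = λ^3 + (2)λ^2 + (-24)λ + (0).
Solving p(λ) = 0 yields eigenvalues ≈ -6, 0, 4. (A is shown rounded to 4 decimals, so these recover the underlying integer eigenvalues to within that precision.)
Verification: the trace of A = -2 equals the sum of eigenvalues -2, and det(A) ≈ -0.0004 matches the eigenvalue product 0.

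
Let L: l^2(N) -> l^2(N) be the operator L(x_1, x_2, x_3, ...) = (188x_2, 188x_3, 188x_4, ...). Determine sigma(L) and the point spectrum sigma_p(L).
sigma(L) = closed disk {z in C : |z| ≤ 188}; sigma_p(L) = open disk {z in C : |z| < 188}

Note L = 188·V where V is the unit left shift (V x)_k = x_{k+1}; so sigma(L) = 188·sigma(V) and ||L|| = 188||V||. ||L x||^2 = 35344sum_{k≥2} |x_k|^2 ≤ 35344||x||^2, with equality on {x : x_1 = 0}, so ||L|| = 188. For any lambda with |lambda| < 188, set r = lambda/188 (|r| < 1); the vector x = (1, r, r^2, ...) is in l^2 and satisfies L x = 188(r, r^2, ...) = lambda x, so lambda is an eigenvalue. On the boundary |lambda| = 188 the geometric series diverges, so no l^2 eigenvector exists, but these lambda lie in the approximate point spectrum. Hence sigma(L) is the closed disk of radius 188 and sigma_p(L) is the open disk.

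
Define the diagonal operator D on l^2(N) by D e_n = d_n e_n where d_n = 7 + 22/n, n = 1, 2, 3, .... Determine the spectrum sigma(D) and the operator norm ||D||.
sigma(D) = {7 + 22/n : n ≥ 1} ∪ {7}; ||D|| = 29

A bounded diagonal operator on l^2 with diagonal entries d_n has spectrum equal to the closure of {d_n : n ≥ 1}: every d_n is an eigenvalue (with eigenvector e_n), so {d_n} ⊂ sigma(D); the spectrum is closed, so its closure is too; and for lambda not in the closure, (D - lambda I) has bounded inverse (the diagonal entries 1/(d_n - lambda) are bounded). For our sequence d_n = 7 + 22/n, n = 1, 2, 3, ...:
  - {d_n} = {7 + 22/n : n ≥ 1}; the only limit point is 7
  - closure = {7 + 22/n : n ≥ 1} ∪ {7}
For the norm: a diagonal operator has ||D|| = sup_n |d_n|. Here d_n = 7 + 22/n is positive and decreasing, so sup_n |d_n| = d_1 = 7 + 22 = 29. So ||D|| = 29.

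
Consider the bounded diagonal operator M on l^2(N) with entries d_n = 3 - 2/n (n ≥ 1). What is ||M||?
||M|| = 3

For a diagonal operator on l^2 with entries d_n, ||M|| = sup_n |d_n|. Here d_1 = 1, d_2 = 2, ..., and d_n = 3 - 2/n increases monotonically toward 3. All terms lie in [1, 3), so |d_n| = d_n and the supremum is the limit 3, which is not attained by any individual d_n. Hence ||M|| = 3.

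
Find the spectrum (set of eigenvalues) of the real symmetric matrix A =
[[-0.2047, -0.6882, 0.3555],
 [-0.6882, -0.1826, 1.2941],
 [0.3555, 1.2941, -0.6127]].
sigma(A) ≈ {-2, 0, 1}

A is real symmetric, so its spectrum consists of real eigenvalues. Expanding the characteristic polynomial of the displayed matrix gives
  det(λ I - A) = p(λ) = λ^3 + (1)λ^2 + (-2)λ + (0).
Solving p(λ) = 0 yields eigenvalues ≈ -2, 0, 1. (A is shown rounded to 4 decimals, so these recover the underlying integer eigenvalues to within that precision.)
Verification: the trace of A = -1 equals the sum of eigenvalues -1, and det(A) ≈ -0.0000 matches the eigenvalue product 0.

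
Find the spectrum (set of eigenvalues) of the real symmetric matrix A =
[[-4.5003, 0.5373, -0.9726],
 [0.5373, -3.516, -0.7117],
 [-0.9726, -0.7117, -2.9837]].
sigma(A) ≈ {-5, -4, -2}

A is real symmetric, so its spectrum consists of real eigenvalues. Expanding the characteristic polynomial of the displayed matrix gives
  det(λ I - A) = p(λ) = λ^3 + (11)λ^2 + (38)λ + (40).
Solving p(λ) = 0 yields eigenvalues ≈ -5, -4, -2. (A is shown rounded to 4 decimals, so these recover the underlying integer eigenvalues to within that precision.)
Verification: the trace of A = -11 equals the sum of eigenvalues -11, and det(A) ≈ -40.0006 matches the eigenvalue product -40.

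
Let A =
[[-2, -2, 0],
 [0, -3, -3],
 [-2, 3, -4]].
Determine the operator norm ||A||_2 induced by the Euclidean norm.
||A||_2 ≈ 5.4568 (= sqrt(largest eigenvalue of A^T A))

||A||_2 = sigma_max(A) = sqrt(lambda_max(A^T A)). Form the symmetric matrix M = A^T A =
[[8, -2, 8],
 [-2, 22, -3],
 [8, -3, 25]].
Its characteristic polynomial (trace, sum of principal 2x2 minors, determinant of M give the coefficients) is
  p(λ) = det(λ I - M) = λ^3 - 55λ^2 + 849λ - 2916.
No integer candidate from the rational root theorem (±divisors of 2916) is a root, so the roots are irrational. The cubic discriminant is Δ = 13329477 > 0, so there are three distinct real roots. p(4) = -336 and p(5) = 79 have opposite signs, so a root lies in (4, 5); Newton's method refines it to λ ≈ 4.7934. p(20) = 64 and p(21) = -81 have opposite signs, so a root lies in (20, 21); Newton's method refines it to λ ≈ 20.4305. p(29) = -161 and p(30) = 54 have opposite signs, so a root lies in (29, 30); Newton's method refines it to λ ≈ 29.7761. Check (Vieta): the three roots sum to 55, matching tr M = 55.
So the eigenvalues of A^T A are ≈ 4.7934, 20.4305, 29.7761 (all ≥ 0, as they must be for A^T A). The largest is λ_max ≈ 29.7761, hence ||A||_2 = sqrt(λ_max) ≈ 5.4568.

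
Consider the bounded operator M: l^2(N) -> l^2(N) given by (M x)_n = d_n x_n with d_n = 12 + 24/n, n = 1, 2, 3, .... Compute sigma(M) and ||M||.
sigma(M) = {12 + 24/n : n ≥ 1} ∪ {12}; ||M|| = 36

A bounded diagonal operator on l^2 with diagonal entries d_n has spectrum equal to the closure of {d_n : n ≥ 1}: every d_n is an eigenvalue (with eigenvector e_n), so {d_n} ⊂ sigma(M); the spectrum is closed, so its closure is too; and for lambda not in the closure, (M - lambda I) has bounded inverse (the diagonal entries 1/(d_n - lambda) are bounded). For our sequence d_n = 12 + 24/n, n = 1, 2, 3, ...:
  - {d_n} = {12 + 24/n : n ≥ 1}; the only limit point is 12
  - closure = {12 + 24/n : n ≥ 1} ∪ {12}
For the norm: a diagonal operator has ||M|| = sup_n |d_n|. Here d_n = 12 + 24/n is positive and decreasing, so sup_n |d_n| = d_1 = 12 + 24 = 36. So ||M|| = 36.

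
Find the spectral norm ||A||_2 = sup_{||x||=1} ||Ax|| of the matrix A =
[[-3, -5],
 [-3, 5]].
||A||_2 = sqrt(50) ≈ 7.0711 (= sqrt(largest eigenvalue of A^T A))

||A||_2 = sigma_max(A) = sqrt(lambda_max(A^T A)). Form the symmetric matrix M = A^T A =
[[18, 0],
 [0, 50]].
Its characteristic polynomial (trace, determinant of M give the coefficients) is
  p(λ) = det(λ I - M) = λ^2 - 68λ + 900.
For λ^2 - 68λ + 900 the discriminant is 1024. It is a perfect square (32^2), so the roots are rational: λ = (68 ± 32)/2 = 50, 18.
So the eigenvalues of A^T A are ≈ 18, 50 (all ≥ 0, as they must be for A^T A). The largest is λ_max = 50, hence ||A||_2 = sqrt(λ_max) = sqrt(50) ≈ 7.0711.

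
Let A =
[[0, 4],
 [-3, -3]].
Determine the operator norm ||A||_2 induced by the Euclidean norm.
||A||_2 = sqrt((34 + sqrt(580))/2) ≈ 5.389 (= sqrt(largest eigenvalue of A^T A))

||A||_2 = sigma_max(A) = sqrt(lambda_max(A^T A)). Form the symmetric matrix M = A^T A =
[[9, 9],
 [9, 25]].
Its characteristic polynomial (trace, determinant of M give the coefficients) is
  p(λ) = det(λ I - M) = λ^2 - 34λ + 144.
For λ^2 - 34λ + 144 the discriminant is 580. It is nonnegative but not a perfect square, so the roots are real and irrational: λ = (34 ± sqrt(580))/2 ≈ 29.0416, 4.9584.
So the eigenvalues of A^T A are ≈ 4.9584, 29.0416 (all ≥ 0, as they must be for A^T A). The largest is λ_max = (34 + sqrt(580))/2 ≈ 29.0416, hence ||A||_2 = sqrt(λ_max) = sqrt((34 + sqrt(580))/2) ≈ 5.389.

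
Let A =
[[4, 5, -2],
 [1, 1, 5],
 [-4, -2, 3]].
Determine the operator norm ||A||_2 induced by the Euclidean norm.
||A||_2 ≈ 8.4208 (= sqrt(largest eigenvalue of A^T A))

||A||_2 = sigma_max(A) = sqrt(lambda_max(A^T A)). Form the symmetric matrix M = A^T A =
[[33, 29, -15],
 [29, 30, -11],
 [-15, -11, 38]].
Its characteristic polynomial (trace, sum of principal 2x2 minors, determinant of M give the coefficients) is
  p(λ) = det(λ I - M) = λ^3 - 101λ^2 + 2197λ - 4489.
No integer candidate from the rational root theorem (±divisors of 4489) is a root, so the roots are irrational. The cubic discriminant is Δ = 5705837488 > 0, so there are three distinct real roots. p(2) = -491 and p(3) = 1220 have opposite signs, so a root lies in (2, 3); Newton's method refines it to λ ≈ 2.276. p(27) = 884 and p(28) = -205 have opposite signs, so a root lies in (27, 28); Newton's method refines it to λ ≈ 27.8143. p(70) = -2599 and p(71) = 268 have opposite signs, so a root lies in (70, 71); Newton's method refines it to λ ≈ 70.9097. Check (Vieta): the three roots sum to 101, matching tr M = 101.
So the eigenvalues of A^T A are ≈ 2.276, 27.8143, 70.9097 (all ≥ 0, as they must be for A^T A). The largest is λ_max ≈ 70.9097, hence ||A||_2 = sqrt(λ_max) ≈ 8.4208.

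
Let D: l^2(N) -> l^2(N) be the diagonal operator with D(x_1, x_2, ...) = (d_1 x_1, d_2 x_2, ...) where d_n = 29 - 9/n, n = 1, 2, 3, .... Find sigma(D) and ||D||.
sigma(D) = {29 - 9/n : n ≥ 1} ∪ {29}; ||D|| = 29

A bounded diagonal operator on l^2 with diagonal entries d_n has spectrum equal to the closure of {d_n : n ≥ 1}: every d_n is an eigenvalue (with eigenvector e_n), so {d_n} ⊂ sigma(D); the spectrum is closed, so its closure is too; and for lambda not in the closure, (D - lambda I) has bounded inverse (the diagonal entries 1/(d_n - lambda) are bounded). For our sequence d_n = 29 - 9/n, n = 1, 2, 3, ...:
  - {d_n} = {29 - 9/n : n ≥ 1}; the only limit point is 29
  - closure = {29 - 9/n : n ≥ 1} ∪ {29}
For the norm: a diagonal operator has ||D|| = sup_n |d_n|. Here d_n = 29 - 9/n increases monotonically from d_1 = 20 toward 29, with all terms in [20, 29); so sup_n |d_n| = 29 (the supremum is the limit, not attained). So ||D|| = 29.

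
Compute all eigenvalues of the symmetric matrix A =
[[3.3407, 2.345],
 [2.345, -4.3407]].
sigma(A) ≈ {-5, 4}

A is real symmetric, so its spectrum consists of real eigenvalues. Expanding the characteristic polynomial of the displayed matrix gives
  det(λ I - A) = p(λ) = λ^2 + (1)λ + (-20).
Solving p(λ) = 0 yields eigenvalues ≈ -5, 4. (A is shown rounded to 4 decimals, so these recover the underlying integer eigenvalues to within that precision.)
Verification: the trace of A = -1 equals the sum of eigenvalues -1, and det(A) ≈ -20.0000 matches the eigenvalue product -20.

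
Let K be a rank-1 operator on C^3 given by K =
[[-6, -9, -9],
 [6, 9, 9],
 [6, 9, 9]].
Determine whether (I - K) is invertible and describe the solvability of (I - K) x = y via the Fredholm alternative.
(I - K) is invertible (det(I - K) = -11 ≠ 0), so for every y in C^3 the equation (I - K) x = y has a unique solution.

K has rank 1, so it is an outer product K = u v^T: every row of K is a multiple of one row vector. Reading off the entries, u = (-3, 3, 3) and v = (2, 3, 3) (row i of K equals u_i·v^T). A rank-one matrix u v^T satisfies K u = u (v·u) and kills the (2)-dimensional subspace v^⊥, so its characteristic polynomial is lambda^2 (lambda - v·u) with v·u = tr K = 12. Hence the eigenvalues of I - K are 1 (multiplicity 2) and 1 - (12) = -11, so det(I - K) = -11. (Direct check: I - K =
[[7, 9, 9],
 [-6, -8, -9],
 [-6, -9, -8]]
has determinant -11.) The finite-dimensional Fredholm alternative says: either (I - K) is invertible, or ker(I - K) ≠ {0} and then range(I - K) = ker((I - K)^*)^⊥, with dim ker(I - K) = dim ker((I - K)^*). Since det(I - K) ≠ 0, 1 is not an eigenvalue of K and ker(I - K) = {0}, so we are in the first case: for every y there is a unique x = (I - K)^(-1) y. Explicitly, by the Sherman–Morrison formula, (I - u v^T)^(-1) = I + u v^T/(1 - v·u), i.e. (I - K)^(-1) = I + K/(-11).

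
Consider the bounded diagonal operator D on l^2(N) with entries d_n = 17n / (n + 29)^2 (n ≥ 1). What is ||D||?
||D|| = 17/116 (attained at n = 29)

For D diagonal, ||D|| = sup_n |d_n|. Treat f(x) = 17x / (x + 29)^2 for real x > 0. By the quotient rule, f'(x) = 17(29 - x)/(x + 29)^3, which is positive for x < 29 and negative for x > 29. So f has a unique maximum at x = 29, and since 29 is a positive integer, the supremum over n ≥ 1 is attained at n = 29: d_29 = 17·29/(29 + 29)^2 = 17·29/3364 = 17/116. Hence ||D|| = 17/116.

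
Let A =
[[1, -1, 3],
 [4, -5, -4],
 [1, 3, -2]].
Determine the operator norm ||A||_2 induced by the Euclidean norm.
||A||_2 ≈ 7.5724 (= sqrt(largest eigenvalue of A^T A))

||A||_2 = sigma_max(A) = sqrt(lambda_max(A^T A)). Form the symmetric matrix M = A^T A =
[[18, -18, -15],
 [-18, 35, 11],
 [-15, 11, 29]].
Its characteristic polynomial (trace, sum of principal 2x2 minors, determinant of M give the coefficients) is
  p(λ) = det(λ I - M) = λ^3 - 82λ^2 + 1497λ - 4761.
No integer candidate from the rational root theorem (±divisors of 4761) is a root, so the roots are irrational. The cubic discriminant is Δ = 1056890457 > 0, so there are three distinct real roots. p(4) = -21 and p(5) = 799 have opposite signs, so a root lies in (4, 5); Newton's method refines it to λ ≈ 4.0237. p(20) = 379 and p(21) = -225 have opposite signs, so a root lies in (20, 21); Newton's method refines it to λ ≈ 20.6353. p(57) = -657 and p(58) = 1329 have opposite signs, so a root lies in (57, 58); Newton's method refines it to λ ≈ 57.341. Check (Vieta): the three roots sum to 82, matching tr M = 82.
So the eigenvalues of A^T A are ≈ 4.0237, 20.6353, 57.341 (all ≥ 0, as they must be for A^T A). The largest is λ_max ≈ 57.341, hence ||A||_2 = sqrt(λ_max) ≈ 7.5724.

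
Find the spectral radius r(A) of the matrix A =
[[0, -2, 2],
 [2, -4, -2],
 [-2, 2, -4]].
r(A) = 4

The eigenvalues of A are the roots of its characteristic polynomial. With M = A (coefficients from the trace, the sum of principal 2x2 minors, and det A):
  p(λ) = det(λ I - M) = λ^3 + 8λ^2 + 28λ + 32.
By the rational root theorem any rational root is an integer divisor of 32. Testing λ = -2: p(-2) = -8 + 32 - 56 + 32 = 0, so λ = -2 is a root. Dividing out (λ + 2) leaves p(λ) = (λ + 2)(λ^2 + 6λ + 16). For λ^2 + 6λ + 16 the discriminant is -28. It is negative, so the roots are the complex-conjugate pair λ = -3 ± (sqrt(28)/2) i ≈ -3 ± 2.6458i. For a conjugate pair the product of the roots equals the constant term, so |λ|^2 = 16 and |λ| = sqrt(16) = 4.
Thus the eigenvalues (to 4 decimals) are -3 ± 2.6458i (modulus 4); -2 (modulus 2). The spectral radius is the largest modulus: r(A) = 4. (Cross-check: r(A) ≤ ||A||_2 ≈ 5.7902; equality holds whenever A is normal, though it can also hold for some non-normal A.)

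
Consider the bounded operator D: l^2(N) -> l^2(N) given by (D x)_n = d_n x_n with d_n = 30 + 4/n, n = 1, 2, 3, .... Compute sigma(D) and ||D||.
sigma(D) = {30 + 4/n : n ≥ 1} ∪ {30}; ||D|| = 34

A bounded diagonal operator on l^2 with diagonal entries d_n has spectrum equal to the closure of {d_n : n ≥ 1}: every d_n is an eigenvalue (with eigenvector e_n), so {d_n} ⊂ sigma(D); the spectrum is closed, so its closure is too; and for lambda not in the closure, (D - lambda I) has bounded inverse (the diagonal entries 1/(d_n - lambda) are bounded). For our sequence d_n = 30 + 4/n, n = 1, 2, 3, ...:
  - {d_n} = {30 + 4/n : n ≥ 1}; the only limit point is 30
  - closure = {30 + 4/n : n ≥ 1} ∪ {30}
For the norm: a diagonal operator has ||D|| = sup_n |d_n|. Here d_n = 30 + 4/n is positive and decreasing, so sup_n |d_n| = d_1 = 30 + 4 = 34. So ||D|| = 34.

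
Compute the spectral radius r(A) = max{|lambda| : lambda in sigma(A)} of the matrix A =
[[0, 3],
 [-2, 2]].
r(A) = sqrt(6) ≈ 2.4495

The eigenvalues of A are the roots of its characteristic polynomial. With M = A (coefficients from the trace and determinant):
  p(λ) = det(λ I - M) = λ^2 - 2λ + 6.
For λ^2 - 2λ + 6 the discriminant is -20. It is negative, so the roots are the complex-conjugate pair λ = 1 ± (sqrt(20)/2) i ≈ 1 ± 2.2361i. For a conjugate pair the product of the roots equals the constant term, so |λ|^2 = 6 and |λ| = sqrt(6) ≈ 2.4495.
Thus the eigenvalues (to 4 decimals) are 1 ± 2.2361i (modulus 2.4495). The spectral radius is the largest modulus: r(A) = sqrt(6) ≈ 2.4495. (Cross-check: r(A) ≤ ||A||_2 ≈ 3.8106; equality holds whenever A is normal, though it can also hold for some non-normal A.)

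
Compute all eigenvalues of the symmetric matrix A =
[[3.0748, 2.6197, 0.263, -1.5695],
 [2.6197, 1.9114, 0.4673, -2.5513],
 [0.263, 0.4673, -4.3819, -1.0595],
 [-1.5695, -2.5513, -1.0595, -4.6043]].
sigma(A) ≈ {-6, -4, 0, 6}

A is real symmetric, so its spectrum consists of real eigenvalues. Expanding the characteristic polynomial of the displayed matrix gives
  det(λ I - A) = p(λ) = λ^4 + (4)λ^3 + (-36)λ^2 + (-143.9984)λ + (0.0036).
Solving p(λ) = 0 yields eigenvalues ≈ -6, -4, 0, 6. (A is shown rounded to 4 decimals, so these recover the underlying integer eigenvalues to within that precision.)
Verification: the trace of A = -4 equals the sum of eigenvalues -4, and det(A) ≈ 0.0036 matches the eigenvalue product 0.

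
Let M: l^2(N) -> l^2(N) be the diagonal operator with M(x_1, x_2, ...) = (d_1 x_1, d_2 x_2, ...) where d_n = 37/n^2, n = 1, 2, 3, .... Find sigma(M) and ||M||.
sigma(M) = {37/n^2 : n ≥ 1} ∪ {0}; ||M|| = 37

A bounded diagonal operator on l^2 with diagonal entries d_n has spectrum equal to the closure of {d_n : n ≥ 1}: every d_n is an eigenvalue (with eigenvector e_n), so {d_n} ⊂ sigma(M); the spectrum is closed, so its closure is too; and for lambda not in the closure, (M - lambda I) has bounded inverse (the diagonal entries 1/(d_n - lambda) are bounded). For our sequence d_n = 37/n^2, n = 1, 2, 3, ...:
  - {d_n} = {37/n^2 : n ≥ 1}; the only limit point is 0
  - closure = {37/n^2 : n ≥ 1} ∪ {0}
For the norm: a diagonal operator has ||M|| = sup_n |d_n|. Here d_n = 37/n^2 is positive and decreasing, so sup_n |d_n| = d_1 = 37. So ||M|| = 37.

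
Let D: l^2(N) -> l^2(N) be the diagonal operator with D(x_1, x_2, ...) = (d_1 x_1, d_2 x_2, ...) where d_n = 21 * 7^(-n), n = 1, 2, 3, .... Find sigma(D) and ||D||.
sigma(D) = {21 * 7^(-n) : n ≥ 1} ∪ {0}; ||D|| = 3

A bounded diagonal operator on l^2 with diagonal entries d_n has spectrum equal to the closure of {d_n : n ≥ 1}: every d_n is an eigenvalue (with eigenvector e_n), so {d_n} ⊂ sigma(D); the spectrum is closed, so its closure is too; and for lambda not in the closure, (D - lambda I) has bounded inverse (the diagonal entries 1/(d_n - lambda) are bounded). For our sequence d_n = 21 * 7^(-n), n = 1, 2, 3, ...:
  - {d_n} = {21 * 7^(-n) : n ≥ 1}; the only limit point is 0
  - closure = {21 * 7^(-n) : n ≥ 1} ∪ {0}
For the norm: a diagonal operator has ||D|| = sup_n |d_n|. Here d_n = 21 * 7^(-n) is positive and decreasing, so sup_n |d_n| = d_1 = 21/7 = 3. So ||D|| = 3.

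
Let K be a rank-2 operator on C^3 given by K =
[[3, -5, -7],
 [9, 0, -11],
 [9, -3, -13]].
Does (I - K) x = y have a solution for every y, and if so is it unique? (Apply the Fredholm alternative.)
(I - K) is invertible (det(I - K) = 47 ≠ 0), so for every y in C^3 the equation (I - K) x = y has a unique solution.

K has rank 2 and factors as K = U V^T = u1 v1^T + u2 v2^T with u1 = (1, 3, 3), v1 = (3, 1, -3), u2 = (-2, -1, -2), v2 = (0, 3, 2) (multiplying out reproduces the displayed K). The nonzero eigenvalues of U V^T coincide with those of the 2 x 2 matrix G = V^T U = [[v1·u1, v1·u2], [v2·u1, v2·u2]] = [[-3, -1], [15, -7]], and by the Sylvester determinant identity det(I_3 - U V^T) = det(I_2 - V^T U) = det([[4, 1], [-15, 8]]) = (4)(8) - (1)(-15) = 47. (Direct check: I - K =
[[-2, 5, 7],
 [-9, 1, 11],
 [-9, 3, 14]]
has determinant 47.) The finite-dimensional Fredholm alternative says: either (I - K) is invertible, or ker(I - K) ≠ {0} and then range(I - K) = ker((I - K)^*)^⊥, with dim ker(I - K) = dim ker((I - K)^*). Since det(I - K) ≠ 0, 1 is not an eigenvalue of K and ker(I - K) = {0}, so we are in the first case: for every y there is a unique x = (I - K)^(-1) y. (Explicitly, by the Woodbury identity, (I - U V^T)^(-1) = I + U (I_2 - G)^(-1) V^T.)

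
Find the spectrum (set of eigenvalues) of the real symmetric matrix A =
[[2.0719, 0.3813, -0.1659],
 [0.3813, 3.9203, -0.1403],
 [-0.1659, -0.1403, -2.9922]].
sigma(A) ≈ {-3, 2, 4}

A is real symmetric, so its spectrum consists of real eigenvalues. Expanding the characteristic polynomial of the displayed matrix gives
  det(λ I - A) = p(λ) = λ^3 + (-3)λ^2 + (-10)λ + (24).
Solving p(λ) = 0 yields eigenvalues ≈ -3, 2, 4. (A is shown rounded to 4 decimals, so these recover the underlying integer eigenvalues to within that precision.)
Verification: the trace of A = 3 equals the sum of eigenvalues 3, and det(A) ≈ -23.9999 matches the eigenvalue product -24.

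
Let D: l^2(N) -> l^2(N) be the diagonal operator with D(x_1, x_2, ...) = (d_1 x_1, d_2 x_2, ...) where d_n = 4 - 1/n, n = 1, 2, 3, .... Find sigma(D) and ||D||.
sigma(D) = {4 - 1/n : n ≥ 1} ∪ {4}; ||D|| = 4

A bounded diagonal operator on l^2 with diagonal entries d_n has spectrum equal to the closure of {d_n : n ≥ 1}: every d_n is an eigenvalue (with eigenvector e_n), so {d_n} ⊂ sigma(D); the spectrum is closed, so its closure is too; and for lambda not in the closure, (D - lambda I) has bounded inverse (the diagonal entries 1/(d_n - lambda) are bounded). For our sequence d_n = 4 - 1/n, n = 1, 2, 3, ...:
  - {d_n} = {4 - 1/n : n ≥ 1}; the only limit point is 4
  - closure = {4 - 1/n : n ≥ 1} ∪ {4}
For the norm: a diagonal operator has ||D|| = sup_n |d_n|. Here d_n = 4 - 1/n increases monotonically from d_1 = 3 toward 4, with all terms in [3, 4); so sup_n |d_n| = 4 (the supremum is the limit, not attained). So ||D|| = 4.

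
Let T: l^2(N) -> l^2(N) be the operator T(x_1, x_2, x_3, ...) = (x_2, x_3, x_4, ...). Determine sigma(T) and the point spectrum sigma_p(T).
sigma(T) = closed disk {z in C : |z| ≤ 1}; sigma_p(T) = open disk {z in C : |z| < 1}

T is the unit left shift on l^2(N). ||T x||^2 = sum_{k≥2} |x_k|^2 ≤ ||x||^2, with equality on {x : x_1 = 0}, so ||T|| = 1. For any lambda with |lambda| < 1, set r = lambda (|r| < 1); the vector x = (1, r, r^2, ...) is in l^2 and satisfies T x = (r, r^2, ...) = lambda x, so lambda is an eigenvalue. On the boundary |lambda| = 1 the geometric series diverges, so no l^2 eigenvector exists, but these lambda lie in the approximate point spectrum. Hence sigma(T) is the closed disk of radius 1 and sigma_p(T) is the open disk.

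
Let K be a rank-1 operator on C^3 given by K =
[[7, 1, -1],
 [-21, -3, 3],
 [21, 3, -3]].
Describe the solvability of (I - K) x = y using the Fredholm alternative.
(I - K) is singular (det(I - K) = 0, i.e. 1 ∈ sigma(K)). (I - K) x = y is solvable iff y ⊥ ker((I - K)^*) = span{(7, 1, -1)}, i.e. iff 7y_1 + y_2 - y_3 = 0. When solvable, the solutions are x = y + c·(1, -3, 3), c arbitrary (ker(I - K) = span{(1, -3, 3)}, dimension 1).

K has rank 1, so it is an outer product K = u v^T: every row of K is a multiple of one row vector. Reading off the entries, u = (1, -3, 3) and v = (7, 1, -1) (row i of K equals u_i·v^T). A rank-one matrix u v^T satisfies K u = u (v·u) and kills the (2)-dimensional subspace v^⊥, so its characteristic polynomial is lambda^2 (lambda - v·u) with v·u = tr K = 1. Hence the eigenvalues of I - K are 1 (multiplicity 2) and 1 - (1) = 0, so det(I - K) = 0. (Direct check: I - K =
[[-6, -1, 1],
 [21, 4, -3],
 [-21, -3, 4]]
has determinant 0.) So 1 is an eigenvalue of K and (I - K) is not invertible. The finite-dimensional Fredholm alternative says: either (I - K) is invertible, or ker(I - K) ≠ {0} and then range(I - K) = ker((I - K)^*)^⊥, with dim ker(I - K) = dim ker((I - K)^*). We are in the second case, so we need both kernels. Kernel of I - K: (I - K) u = u - u (v·u) = u - u = 0, so ker(I - K) = span{u} = span{(1, -3, 3)} (it is exactly 1-dimensional because rank(I - K) = 2). Kernel of the adjoint: K is real, so (I - K)^* = I - K^T = I - v u^T, and (I - v u^T) v = v - v (u·v) = 0; hence ker((I - K)^*) = span{v} = span{(7, 1, -1)}. Therefore (I - K) x = y is solvable iff <y, v> = 0, i.e. iff 7y_1 + y_2 - y_3 = 0. When this holds, K y = u (v·y) = 0, so (I - K) y = y and x = y is a particular solution; the full solution set is the line x = y + c·u = y + c·(1, -3, 3), c ∈ C.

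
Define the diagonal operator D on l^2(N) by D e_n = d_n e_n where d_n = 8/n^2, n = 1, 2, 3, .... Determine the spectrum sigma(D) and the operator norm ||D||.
sigma(D) = {8/n^2 : n ≥ 1} ∪ {0}; ||D|| = 8

A bounded diagonal operator on l^2 with diagonal entries d_n has spectrum equal to the closure of {d_n : n ≥ 1}: every d_n is an eigenvalue (with eigenvector e_n), so {d_n} ⊂ sigma(D); the spectrum is closed, so its closure is too; and for lambda not in the closure, (D - lambda I) has bounded inverse (the diagonal entries 1/(d_n - lambda) are bounded). For our sequence d_n = 8/n^2, n = 1, 2, 3, ...:
  - {d_n} = {8/n^2 : n ≥ 1}; the only limit point is 0
  - closure = {8/n^2 : n ≥ 1} ∪ {0}
For the norm: a diagonal operator has ||D|| = sup_n |d_n|. Here d_n = 8/n^2 is positive and decreasing, so sup_n |d_n| = d_1 = 8. So ||D|| = 8.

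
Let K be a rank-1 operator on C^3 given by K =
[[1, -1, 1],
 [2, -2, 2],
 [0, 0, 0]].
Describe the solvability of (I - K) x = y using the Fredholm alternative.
(I - K) is invertible (det(I - K) = 2 ≠ 0), so for every y in C^3 the equation (I - K) x = y has a unique solution.

K has rank 1, so it is an outer product K = u v^T: every row of K is a multiple of one row vector. Reading off the entries, u = (1, 2, 0) and v = (1, -1, 1) (row i of K equals u_i·v^T). A rank-one matrix u v^T satisfies K u = u (v·u) and kills the (2)-dimensional subspace v^⊥, so its characteristic polynomial is lambda^2 (lambda - v·u) with v·u = tr K = -1. Hence the eigenvalues of I - K are 1 (multiplicity 2) and 1 - (-1) = 2, so det(I - K) = 2. (Direct check: I - K =
[[0, 1, -1],
 [-2, 3, -2],
 [0, 0, 1]]
has determinant 2.) The finite-dimensional Fredholm alternative says: either (I - K) is invertible, or ker(I - K) ≠ {0} and then range(I - K) = ker((I - K)^*)^⊥, with dim ker(I - K) = dim ker((I - K)^*). Since det(I - K) ≠ 0, 1 is not an eigenvalue of K and ker(I - K) = {0}, so we are in the first case: for every y there is a unique x = (I - K)^(-1) y. Explicitly, by the Sherman–Morrison formula, (I - u v^T)^(-1) = I + u v^T/(1 - v·u), i.e. (I - K)^(-1) = I + K/(2).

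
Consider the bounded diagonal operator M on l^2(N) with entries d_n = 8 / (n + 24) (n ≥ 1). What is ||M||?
||M|| = 8/25 (attained at n = 1)

For M diagonal, ||M|| = sup_n |d_n| = sup_n 8/(n + 24). This is positive and strictly decreasing in n, so the supremum is attained at n = 1: d_1 = 8/(1 + 24) = 8/25. Hence ||M|| = 8/25.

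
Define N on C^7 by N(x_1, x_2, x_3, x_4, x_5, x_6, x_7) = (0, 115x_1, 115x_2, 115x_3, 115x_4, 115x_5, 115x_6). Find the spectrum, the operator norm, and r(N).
sigma(N) = {0}; ||N|| = 115; r(N) = 0. (N is nilpotent with N^7 = 0.)

On C^7, N is a strictly lower-triangular matrix with 115 on the subdiagonal and zeros elsewhere, so its characteristic polynomial is lambda^7 and every eigenvalue is 0: sigma(N) = {0}. For the operator norm, N e_i = 115e_{i+1} for i = 1, ..., 6 and N e_7 = 0, so the singular values of N are 115 (with multiplicity 6) and 0; hence ||N|| = 115. The spectral radius r(N) = max|lambda| = 0. Note ||N|| > r(N) — characteristic of non-normal nilpotent operators. Indeed N^7 = 0.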